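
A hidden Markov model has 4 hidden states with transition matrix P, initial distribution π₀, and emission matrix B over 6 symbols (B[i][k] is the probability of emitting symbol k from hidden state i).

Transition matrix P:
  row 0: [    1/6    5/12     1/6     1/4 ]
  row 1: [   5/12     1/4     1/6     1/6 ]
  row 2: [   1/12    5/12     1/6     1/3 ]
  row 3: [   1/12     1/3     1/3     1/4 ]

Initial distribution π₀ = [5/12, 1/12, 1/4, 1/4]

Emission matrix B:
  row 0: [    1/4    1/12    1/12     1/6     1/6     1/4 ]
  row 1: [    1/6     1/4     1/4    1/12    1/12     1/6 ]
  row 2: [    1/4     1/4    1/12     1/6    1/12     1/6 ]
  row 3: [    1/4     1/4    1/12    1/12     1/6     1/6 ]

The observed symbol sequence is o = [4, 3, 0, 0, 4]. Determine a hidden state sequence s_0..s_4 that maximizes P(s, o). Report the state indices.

path = [0, 1, 0, 1, 0]

t=0: δ = [6.944e-02, 6.944e-03, 2.083e-02, 4.167e-02]  (obs o_0=4)
t=1: δ = [1.929e-03, 2.411e-03, 2.315e-03, 1.447e-03]  ψ = [0, 0, 3, 0]  (obs o_1=3)
t=2: δ = [2.512e-04, 1.608e-04, 1.206e-04, 1.929e-04]  ψ = [1, 2, 3, 2]  (obs o_2=0)
t=3: δ = [1.674e-05, 1.744e-05, 1.608e-05, 1.570e-05]  ψ = [1, 0, 3, 0]  (obs o_3=0)
t=4: δ = [1.211e-06, 5.814e-07, 4.361e-07, 8.931e-07]  ψ = [1, 0, 3, 2]  (obs o_4=4)
backtrack: best end state = 0; path = [0, 1, 0, 1, 0]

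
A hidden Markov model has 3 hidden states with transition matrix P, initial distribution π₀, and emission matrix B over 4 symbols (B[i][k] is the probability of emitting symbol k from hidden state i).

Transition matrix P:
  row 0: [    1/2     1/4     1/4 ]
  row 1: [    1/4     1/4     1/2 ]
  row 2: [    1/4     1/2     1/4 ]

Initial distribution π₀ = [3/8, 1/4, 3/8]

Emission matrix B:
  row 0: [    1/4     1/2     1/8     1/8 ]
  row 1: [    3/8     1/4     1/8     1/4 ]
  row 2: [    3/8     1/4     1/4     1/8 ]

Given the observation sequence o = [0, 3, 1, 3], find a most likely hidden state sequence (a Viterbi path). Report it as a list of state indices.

t=0: δ = [9.375e-02, 9.375e-02, 1.406e-01]  (obs o_0=0)
t=1: δ = [5.859e-03, 1.758e-02, 5.859e-03]  ψ = [0, 2, 1]  (obs o_1=3)
t=2: δ = [2.197e-03, 1.099e-03, 2.197e-03]  ψ = [1, 1, 1]  (obs o_2=1)
t=3: δ = [1.373e-04, 2.747e-04, 6.866e-05]  ψ = [0, 2, 0]  (obs o_3=3)
backtrack: best end state = 1; path = [2, 1, 2, 1]

path = [2, 1, 2, 1]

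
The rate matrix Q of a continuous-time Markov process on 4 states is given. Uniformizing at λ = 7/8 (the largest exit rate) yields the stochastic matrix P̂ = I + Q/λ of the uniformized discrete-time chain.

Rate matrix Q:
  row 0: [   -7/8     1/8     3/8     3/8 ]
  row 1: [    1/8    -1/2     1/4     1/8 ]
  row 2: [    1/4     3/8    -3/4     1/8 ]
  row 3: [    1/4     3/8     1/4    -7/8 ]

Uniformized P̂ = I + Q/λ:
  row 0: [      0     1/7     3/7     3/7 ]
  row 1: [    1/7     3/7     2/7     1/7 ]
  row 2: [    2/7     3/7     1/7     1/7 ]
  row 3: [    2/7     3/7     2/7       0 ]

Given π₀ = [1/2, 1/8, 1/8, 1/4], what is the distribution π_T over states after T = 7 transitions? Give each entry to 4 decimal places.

t=0: π = [0.5000, 0.1250, 0.1250, 0.2500]
t=1: π = [0.1250, 0.2857, 0.3393, 0.2500]
t=2: π = [0.2092, 0.3929, 0.2551, 0.1429]
t=3: π = [0.1698, 0.3688, 0.2792, 0.1822]
t=4: π = [0.1845, 0.3800, 0.2701, 0.1653]
t=5: π = [0.1787, 0.3759, 0.2735, 0.1720]
t=6: π = [0.1810, 0.3775, 0.2722, 0.1694]
t=7: π = [0.1801, 0.3769, 0.2727, 0.1704]

π = [0.1801, 0.3769, 0.2727, 0.1704]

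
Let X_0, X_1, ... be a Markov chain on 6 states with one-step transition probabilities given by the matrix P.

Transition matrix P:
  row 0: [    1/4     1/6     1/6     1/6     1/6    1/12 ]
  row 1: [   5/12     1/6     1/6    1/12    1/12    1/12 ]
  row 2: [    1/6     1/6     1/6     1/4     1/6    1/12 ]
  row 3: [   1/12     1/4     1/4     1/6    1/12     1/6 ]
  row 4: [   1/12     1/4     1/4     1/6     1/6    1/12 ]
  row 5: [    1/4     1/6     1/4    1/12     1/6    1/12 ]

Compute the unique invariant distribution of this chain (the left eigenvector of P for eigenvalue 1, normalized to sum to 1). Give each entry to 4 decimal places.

π = [0.2158, 0.1914, 0.1994, 0.1593, 0.1374, 0.0966]

Balance equations π_j = Σ_i π_i·P[i][j]:
  π_0 = 1/4·π_0 + 5/12·π_1 + 1/6·π_2 + 1/12·π_3 + 1/12·π_4 + 1/4·π_5
  π_1 = 1/6·π_0 + 1/6·π_1 + 1/6·π_2 + 1/4·π_3 + 1/4·π_4 + 1/6·π_5
  π_2 = 1/6·π_0 + 1/6·π_1 + 1/6·π_2 + 1/4·π_3 + 1/4·π_4 + 1/4·π_5
  π_3 = 1/6·π_0 + 1/12·π_1 + 1/4·π_2 + 1/6·π_3 + 1/6·π_4 + 1/12·π_5
  π_4 = 1/6·π_0 + 1/12·π_1 + 1/6·π_2 + 1/12·π_3 + 1/6·π_4 + 1/6·π_5
  normalize: π_0 + π_1 + π_2 + π_3 + π_4 + π_5 = 1
Solving the linear system gives exactly π = [54421/252155, 48261/252155, 50291/252155, 277/1739, 34657/252155, 168/1739].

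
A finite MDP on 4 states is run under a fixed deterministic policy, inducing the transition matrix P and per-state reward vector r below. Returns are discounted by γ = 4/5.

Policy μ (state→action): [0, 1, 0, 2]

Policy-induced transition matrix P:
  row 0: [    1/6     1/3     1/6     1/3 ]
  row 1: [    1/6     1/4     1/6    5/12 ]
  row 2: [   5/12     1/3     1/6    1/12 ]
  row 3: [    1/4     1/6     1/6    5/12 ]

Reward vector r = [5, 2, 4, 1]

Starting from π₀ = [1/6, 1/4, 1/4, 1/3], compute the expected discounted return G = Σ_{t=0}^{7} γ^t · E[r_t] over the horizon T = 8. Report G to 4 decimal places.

G = 11.2722

t=0: π = [0.1667, 0.2500, 0.2500, 0.3333], E[r] = 2.6667, γ^t·E[r] = 2.666667, running G = 2.666667
t=1: π = [0.2569, 0.2569, 0.1667, 0.3194], E[r] = 2.7847, γ^t·E[r] = 2.227778, running G = 4.894444
t=2: π = [0.2350, 0.2587, 0.1667, 0.3397], E[r] = 2.6985, γ^t·E[r] = 1.727037, running G = 6.621481
t=3: π = [0.2366, 0.2552, 0.1667, 0.3415], E[r] = 2.7017, γ^t·E[r] = 1.383284, running G = 8.004765
t=4: π = [0.2368, 0.2551, 0.1667, 0.3414], E[r] = 2.7023, γ^t·E[r] = 1.106872, running G = 9.111638
t=5: π = [0.2368, 0.2552, 0.1667, 0.3414], E[r] = 2.7023, γ^t·E[r] = 0.885491, running G = 9.997128
t=6: π = [0.2368, 0.2552, 0.1667, 0.3414], E[r] = 2.7023, γ^t·E[r] = 0.708391, running G = 10.705520
t=7: π = [0.2368, 0.2552, 0.1667, 0.3414], E[r] = 2.7023, γ^t·E[r] = 0.566713, running G = 11.272233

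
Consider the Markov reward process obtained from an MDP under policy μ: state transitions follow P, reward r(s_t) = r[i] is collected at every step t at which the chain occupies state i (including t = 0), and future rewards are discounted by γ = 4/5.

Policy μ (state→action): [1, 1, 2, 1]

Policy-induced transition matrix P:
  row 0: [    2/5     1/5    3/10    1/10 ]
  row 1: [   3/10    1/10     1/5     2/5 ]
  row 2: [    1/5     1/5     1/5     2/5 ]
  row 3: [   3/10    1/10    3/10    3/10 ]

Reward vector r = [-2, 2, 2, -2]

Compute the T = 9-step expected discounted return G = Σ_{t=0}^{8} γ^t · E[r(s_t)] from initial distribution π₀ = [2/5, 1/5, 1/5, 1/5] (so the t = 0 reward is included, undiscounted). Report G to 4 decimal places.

G = -1.5146

t=0: π = [0.4000, 0.2000, 0.2000, 0.2000], E[r] = -0.4000, γ^t·E[r] = -0.400000, running G = -0.400000
t=1: π = [0.3200, 0.1600, 0.2600, 0.2600], E[r] = -0.3200, γ^t·E[r] = -0.256000, running G = -0.656000
t=2: π = [0.3060, 0.1580, 0.2580, 0.2780], E[r] = -0.3360, γ^t·E[r] = -0.215040, running G = -0.871040
t=3: π = [0.3048, 0.1564, 0.2584, 0.2804], E[r] = -0.3408, γ^t·E[r] = -0.174490, running G = -1.045530
t=4: π = [0.3046, 0.1563, 0.2585, 0.2805], E[r] = -0.3406, γ^t·E[r] = -0.139526, running G = -1.185056
t=5: π = [0.3046, 0.1563, 0.2585, 0.2806], E[r] = -0.3407, γ^t·E[r] = -0.111631, running G = -1.296687
t=6: π = [0.3046, 0.1563, 0.2585, 0.2806], E[r] = -0.3407, γ^t·E[r] = -0.089308, running G = -1.385995
t=7: π = [0.3046, 0.1563, 0.2585, 0.2806], E[r] = -0.3407, γ^t·E[r] = -0.071446, running G = -1.457441
t=8: π = [0.3046, 0.1563, 0.2585, 0.2806], E[r] = -0.3407, γ^t·E[r] = -0.057157, running G = -1.514598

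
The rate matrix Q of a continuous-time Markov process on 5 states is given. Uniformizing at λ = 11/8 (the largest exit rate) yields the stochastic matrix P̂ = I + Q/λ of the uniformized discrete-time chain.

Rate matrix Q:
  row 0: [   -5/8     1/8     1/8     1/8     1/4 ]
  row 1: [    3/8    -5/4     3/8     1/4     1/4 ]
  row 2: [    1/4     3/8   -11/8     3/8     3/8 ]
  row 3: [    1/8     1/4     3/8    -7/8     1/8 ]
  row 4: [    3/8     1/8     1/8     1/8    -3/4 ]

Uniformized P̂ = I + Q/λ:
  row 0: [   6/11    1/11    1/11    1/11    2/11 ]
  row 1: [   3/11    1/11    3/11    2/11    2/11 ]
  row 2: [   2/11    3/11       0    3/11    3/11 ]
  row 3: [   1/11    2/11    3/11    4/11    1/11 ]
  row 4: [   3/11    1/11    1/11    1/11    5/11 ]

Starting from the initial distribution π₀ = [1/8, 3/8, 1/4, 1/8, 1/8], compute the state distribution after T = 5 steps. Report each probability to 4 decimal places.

π = [0.3129, 0.1317, 0.1349, 0.1759, 0.2446]

t=0: π = [0.1250, 0.3750, 0.2500, 0.1250, 0.1250]
t=1: π = [0.2614, 0.1477, 0.1591, 0.2045, 0.2273]
t=2: π = [0.2924, 0.1384, 0.1405, 0.1890, 0.2397]
t=3: π = [0.3053, 0.1336, 0.1377, 0.1806, 0.2428]
t=4: π = [0.3106, 0.1324, 0.1355, 0.1773, 0.2441]
t=5: π = [0.3129, 0.1317, 0.1349, 0.1759, 0.2446]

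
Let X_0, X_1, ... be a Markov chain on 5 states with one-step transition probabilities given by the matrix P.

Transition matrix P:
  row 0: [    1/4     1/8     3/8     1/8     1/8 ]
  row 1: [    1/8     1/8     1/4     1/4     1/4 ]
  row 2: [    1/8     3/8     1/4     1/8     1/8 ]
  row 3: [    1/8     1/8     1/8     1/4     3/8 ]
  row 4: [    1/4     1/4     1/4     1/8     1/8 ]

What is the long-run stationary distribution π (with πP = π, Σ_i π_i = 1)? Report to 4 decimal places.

Balance equations π_j = Σ_i π_i·P[i][j]:
  π_0 = 1/4·π_0 + 1/8·π_1 + 1/8·π_2 + 1/8·π_3 + 1/4·π_4
  π_1 = 1/8·π_0 + 1/8·π_1 + 3/8·π_2 + 1/8·π_3 + 1/4·π_4
  π_2 = 3/8·π_0 + 1/4·π_1 + 1/4·π_2 + 1/8·π_3 + 1/4·π_4
  π_3 = 1/8·π_0 + 1/4·π_1 + 1/8·π_2 + 1/4·π_3 + 1/8·π_4
  normalize: π_0 + π_1 + π_2 + π_3 + π_4 = 1
Solving the linear system gives exactly π = [78/457, 871/4113, 1027/4113, 712/4113, 89/457].

π = [0.1707, 0.2118, 0.2497, 0.1731, 0.1947]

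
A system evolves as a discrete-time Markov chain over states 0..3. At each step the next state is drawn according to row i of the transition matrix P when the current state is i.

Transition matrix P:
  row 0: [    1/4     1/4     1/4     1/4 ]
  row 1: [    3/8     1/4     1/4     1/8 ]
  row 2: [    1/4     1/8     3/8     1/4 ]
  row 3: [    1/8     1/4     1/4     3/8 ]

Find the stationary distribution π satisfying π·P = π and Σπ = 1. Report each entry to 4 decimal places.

π = [0.2449, 0.2143, 0.2857, 0.2551]

Balance equations π_j = Σ_i π_i·P[i][j]:
  π_0 = 1/4·π_0 + 3/8·π_1 + 1/4·π_2 + 1/8·π_3
  π_1 = 1/4·π_0 + 1/4·π_1 + 1/8·π_2 + 1/4·π_3
  π_2 = 1/4·π_0 + 1/4·π_1 + 3/8·π_2 + 1/4·π_3
  normalize: π_0 + π_1 + π_2 + π_3 = 1
Solving the linear system gives exactly π = [12/49, 3/14, 2/7, 25/98].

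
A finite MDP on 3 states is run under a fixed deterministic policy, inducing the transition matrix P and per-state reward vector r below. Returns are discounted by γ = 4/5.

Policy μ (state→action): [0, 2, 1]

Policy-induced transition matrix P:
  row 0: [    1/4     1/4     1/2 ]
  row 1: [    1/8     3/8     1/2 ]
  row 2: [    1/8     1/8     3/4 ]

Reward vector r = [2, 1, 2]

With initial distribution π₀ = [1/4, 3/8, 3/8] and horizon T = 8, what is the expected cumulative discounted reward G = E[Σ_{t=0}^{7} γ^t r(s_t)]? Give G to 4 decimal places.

G = 7.2841

t=0: π = [0.2500, 0.3750, 0.3750], E[r] = 1.6250, γ^t·E[r] = 1.625000, running G = 1.625000
t=1: π = [0.1563, 0.2500, 0.5938], E[r] = 1.7500, γ^t·E[r] = 1.400000, running G = 3.025000
t=2: π = [0.1445, 0.2070, 0.6484], E[r] = 1.7930, γ^t·E[r] = 1.147500, running G = 4.172500
t=3: π = [0.1431, 0.1948, 0.6621], E[r] = 1.8052, γ^t·E[r] = 0.924250, running G = 5.096750
t=4: π = [0.1429, 0.1916, 0.6655], E[r] = 1.8084, γ^t·E[r] = 0.740725, running G = 5.837475
t=5: π = [0.1429, 0.1908, 0.6664], E[r] = 1.8092, γ^t·E[r] = 0.592853, running G = 6.430328
t=6: π = [0.1429, 0.1905, 0.6666], E[r] = 1.8095, γ^t·E[r] = 0.474337, running G = 6.904665
t=7: π = [0.1429, 0.1905, 0.6666], E[r] = 1.8095, γ^t·E[r] = 0.379481, running G = 7.284146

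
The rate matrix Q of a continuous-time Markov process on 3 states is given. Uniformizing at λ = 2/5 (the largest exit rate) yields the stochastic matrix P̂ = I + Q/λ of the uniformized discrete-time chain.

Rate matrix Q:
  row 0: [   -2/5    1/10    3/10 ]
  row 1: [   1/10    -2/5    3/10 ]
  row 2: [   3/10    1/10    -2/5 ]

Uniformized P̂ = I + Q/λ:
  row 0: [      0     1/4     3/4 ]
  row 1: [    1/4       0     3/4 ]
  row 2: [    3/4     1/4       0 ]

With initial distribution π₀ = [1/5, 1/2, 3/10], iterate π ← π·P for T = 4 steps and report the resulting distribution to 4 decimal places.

π = [0.4109, 0.2012, 0.3879]

t=0: π = [0.2000, 0.5000, 0.3000]
t=1: π = [0.3500, 0.1250, 0.5250]
t=2: π = [0.4250, 0.2188, 0.3563]
t=3: π = [0.3219, 0.1953, 0.4828]
t=4: π = [0.4109, 0.2012, 0.3879]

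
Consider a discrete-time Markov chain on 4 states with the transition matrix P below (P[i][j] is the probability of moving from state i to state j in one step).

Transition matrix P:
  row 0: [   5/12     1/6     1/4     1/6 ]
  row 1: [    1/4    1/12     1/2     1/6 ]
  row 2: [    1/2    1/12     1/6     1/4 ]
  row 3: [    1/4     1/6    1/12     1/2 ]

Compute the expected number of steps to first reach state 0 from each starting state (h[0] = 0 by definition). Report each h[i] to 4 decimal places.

First-step conditioning: h[0] = 0; for i ≠ 0, h[i] = 1 + Σ_k P[i][k]·h[k].
  h[1] = 1 + 1/12·h[1] + 1/2·h[2] + 1/6·h[3]
  h[2] = 1 + 1/12·h[1] + 1/6·h[2] + 1/4·h[3]
  h[3] = 1 + 1/6·h[1] + 1/12·h[2] + 1/2·h[3]
Solving the 3×3 linear system over states ≠ 0 gives exactly h = [0, 28/9, 436/171, 592/171] (h[0] = 0 is the target).

h = [0.0000, 3.1111, 2.5497, 3.4620]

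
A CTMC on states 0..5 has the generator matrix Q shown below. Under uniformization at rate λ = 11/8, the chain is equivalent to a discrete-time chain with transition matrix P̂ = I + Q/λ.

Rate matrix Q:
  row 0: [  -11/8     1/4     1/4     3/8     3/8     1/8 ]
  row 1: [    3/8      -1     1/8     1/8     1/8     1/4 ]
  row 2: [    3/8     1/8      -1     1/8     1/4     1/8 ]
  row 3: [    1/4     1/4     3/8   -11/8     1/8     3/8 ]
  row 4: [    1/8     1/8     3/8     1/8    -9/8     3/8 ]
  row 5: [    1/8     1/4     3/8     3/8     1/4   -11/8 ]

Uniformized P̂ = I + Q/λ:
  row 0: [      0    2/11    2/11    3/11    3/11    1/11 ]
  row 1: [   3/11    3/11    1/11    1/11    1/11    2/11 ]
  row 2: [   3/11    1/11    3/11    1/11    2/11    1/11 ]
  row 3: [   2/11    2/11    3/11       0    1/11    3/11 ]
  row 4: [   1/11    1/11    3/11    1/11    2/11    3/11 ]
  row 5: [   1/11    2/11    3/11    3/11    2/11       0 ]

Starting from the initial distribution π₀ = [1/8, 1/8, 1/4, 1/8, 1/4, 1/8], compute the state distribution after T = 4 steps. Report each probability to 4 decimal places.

π = [0.1593, 0.1601, 0.2292, 0.1348, 0.1697, 0.1469]

t=0: π = [0.1250, 0.1250, 0.2500, 0.1250, 0.2500, 0.1250]
t=1: π = [0.1591, 0.1477, 0.2386, 0.1250, 0.1705, 0.1591]
t=2: π = [0.1581, 0.1581, 0.2314, 0.1374, 0.1715, 0.1436]
t=3: π = [0.1598, 0.1596, 0.2296, 0.1333, 0.1693, 0.1484]
t=4: π = [0.1593, 0.1601, 0.2292, 0.1348, 0.1697, 0.1469]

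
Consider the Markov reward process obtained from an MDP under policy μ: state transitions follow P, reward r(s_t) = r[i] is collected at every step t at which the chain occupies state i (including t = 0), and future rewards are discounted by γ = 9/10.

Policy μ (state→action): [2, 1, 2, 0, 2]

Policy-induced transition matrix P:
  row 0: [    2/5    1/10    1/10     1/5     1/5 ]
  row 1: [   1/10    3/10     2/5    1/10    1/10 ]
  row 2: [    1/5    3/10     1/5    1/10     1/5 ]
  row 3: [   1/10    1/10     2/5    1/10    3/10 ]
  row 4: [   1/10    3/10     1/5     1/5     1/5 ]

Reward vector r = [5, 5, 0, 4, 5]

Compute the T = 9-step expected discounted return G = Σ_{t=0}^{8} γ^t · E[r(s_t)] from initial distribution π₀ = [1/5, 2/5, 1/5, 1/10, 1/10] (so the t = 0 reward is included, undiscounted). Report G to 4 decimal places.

t=0: π = [0.2000, 0.4000, 0.2000, 0.1000, 0.1000], E[r] = 3.9000, γ^t·E[r] = 3.900000, running G = 3.900000
t=1: π = [0.1800, 0.2400, 0.2800, 0.1300, 0.1700], E[r] = 3.4700, γ^t·E[r] = 3.123000, running G = 7.023000
t=2: π = [0.1820, 0.2380, 0.2560, 0.1350, 0.1890], E[r] = 3.5850, γ^t·E[r] = 2.903850, running G = 9.926850
t=3: π = [0.1802, 0.2366, 0.2564, 0.1371, 0.1897], E[r] = 3.5809, γ^t·E[r] = 2.610476, running G = 12.537326
t=4: π = [0.1797, 0.2365, 0.2567, 0.1370, 0.1901], E[r] = 3.5794, γ^t·E[r] = 2.348451, running G = 14.885777
t=5: π = [0.1796, 0.2367, 0.2567, 0.1370, 0.1900], E[r] = 3.5793, γ^t·E[r] = 2.113567, running G = 16.999344
t=6: π = [0.1795, 0.2367, 0.2568, 0.1370, 0.1900], E[r] = 3.5792, γ^t·E[r] = 1.902129, running G = 18.901473
t=7: π = [0.1795, 0.2367, 0.2568, 0.1370, 0.1900], E[r] = 3.5792, γ^t·E[r] = 1.711903, running G = 20.613377
t=8: π = [0.1795, 0.2367, 0.2568, 0.1370, 0.1900], E[r] = 3.5792, γ^t·E[r] = 1.540710, running G = 22.154087

G = 22.1541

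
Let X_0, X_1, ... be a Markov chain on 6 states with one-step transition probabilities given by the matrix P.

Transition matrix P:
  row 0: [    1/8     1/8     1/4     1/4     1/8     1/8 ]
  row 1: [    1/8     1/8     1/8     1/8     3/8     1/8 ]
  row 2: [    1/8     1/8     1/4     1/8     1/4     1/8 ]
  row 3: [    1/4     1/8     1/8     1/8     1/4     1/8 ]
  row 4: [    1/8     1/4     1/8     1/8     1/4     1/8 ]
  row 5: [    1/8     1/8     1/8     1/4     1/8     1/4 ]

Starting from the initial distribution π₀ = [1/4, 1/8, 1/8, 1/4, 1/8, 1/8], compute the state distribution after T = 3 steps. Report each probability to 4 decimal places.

π = [0.1453, 0.1538, 0.1641, 0.1611, 0.2329, 0.1428]

t=0: π = [0.2500, 0.1250, 0.1250, 0.2500, 0.1250, 0.1250]
t=1: π = [0.1563, 0.1406, 0.1719, 0.1719, 0.2188, 0.1406]
t=2: π = [0.1465, 0.1523, 0.1660, 0.1621, 0.2305, 0.1426]
t=3: π = [0.1453, 0.1538, 0.1641, 0.1611, 0.2329, 0.1428]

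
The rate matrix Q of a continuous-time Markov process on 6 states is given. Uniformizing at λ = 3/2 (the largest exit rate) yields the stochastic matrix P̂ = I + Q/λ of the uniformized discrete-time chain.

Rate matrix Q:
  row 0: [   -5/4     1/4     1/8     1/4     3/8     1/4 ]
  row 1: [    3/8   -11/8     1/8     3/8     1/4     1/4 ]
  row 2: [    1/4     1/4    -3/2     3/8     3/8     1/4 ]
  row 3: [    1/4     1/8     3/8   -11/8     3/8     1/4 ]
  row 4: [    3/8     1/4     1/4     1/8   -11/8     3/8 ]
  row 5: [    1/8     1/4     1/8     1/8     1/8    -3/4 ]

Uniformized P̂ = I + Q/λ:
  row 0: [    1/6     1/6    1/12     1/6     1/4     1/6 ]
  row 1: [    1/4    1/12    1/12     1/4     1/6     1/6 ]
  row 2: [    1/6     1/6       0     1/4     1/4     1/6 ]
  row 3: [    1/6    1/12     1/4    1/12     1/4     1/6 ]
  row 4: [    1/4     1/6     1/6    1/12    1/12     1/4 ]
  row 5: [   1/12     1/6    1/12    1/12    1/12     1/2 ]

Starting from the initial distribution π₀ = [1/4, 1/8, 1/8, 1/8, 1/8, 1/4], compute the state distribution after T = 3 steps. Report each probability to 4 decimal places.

t=0: π = [0.2500, 0.1250, 0.1250, 0.1250, 0.1250, 0.2500]
t=1: π = [0.1667, 0.1458, 0.1042, 0.1458, 0.1771, 0.2604]
t=2: π = [0.1719, 0.1424, 0.1137, 0.1389, 0.1649, 0.2682]
t=3: π = [0.1699, 0.1432, 0.1107, 0.1403, 0.1659, 0.2698]

π = [0.1699, 0.1432, 0.1107, 0.1403, 0.1659, 0.2698]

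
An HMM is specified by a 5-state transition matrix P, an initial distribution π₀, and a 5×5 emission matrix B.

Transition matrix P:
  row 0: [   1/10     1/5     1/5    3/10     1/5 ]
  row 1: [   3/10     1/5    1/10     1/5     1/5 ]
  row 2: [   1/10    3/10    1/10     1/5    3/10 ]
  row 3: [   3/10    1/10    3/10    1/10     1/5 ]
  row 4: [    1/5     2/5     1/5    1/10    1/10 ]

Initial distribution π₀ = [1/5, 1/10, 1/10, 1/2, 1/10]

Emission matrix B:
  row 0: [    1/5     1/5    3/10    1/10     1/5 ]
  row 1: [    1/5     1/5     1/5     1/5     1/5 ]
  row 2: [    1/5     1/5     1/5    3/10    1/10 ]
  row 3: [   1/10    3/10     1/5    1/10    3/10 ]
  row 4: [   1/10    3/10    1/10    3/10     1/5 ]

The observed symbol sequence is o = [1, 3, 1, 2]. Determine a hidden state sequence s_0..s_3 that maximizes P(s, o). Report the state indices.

t=0: δ = [4.000e-02, 2.000e-02, 2.000e-02, 1.500e-01, 3.000e-02]  (obs o_0=1)
t=1: δ = [4.500e-03, 3.000e-03, 1.350e-02, 1.500e-03, 9.000e-03]  ψ = [3, 3, 3, 3, 3]  (obs o_1=3)
t=2: δ = [3.600e-04, 8.100e-04, 3.600e-04, 8.100e-04, 1.215e-03]  ψ = [4, 2, 4, 2, 2]  (obs o_2=1)
t=3: δ = [7.290e-05, 9.720e-05, 4.860e-05, 3.240e-05, 1.620e-05]  ψ = [1, 4, 3, 1, 1]  (obs o_3=2)
backtrack: best end state = 1; path = [3, 2, 4, 1]

path = [3, 2, 4, 1]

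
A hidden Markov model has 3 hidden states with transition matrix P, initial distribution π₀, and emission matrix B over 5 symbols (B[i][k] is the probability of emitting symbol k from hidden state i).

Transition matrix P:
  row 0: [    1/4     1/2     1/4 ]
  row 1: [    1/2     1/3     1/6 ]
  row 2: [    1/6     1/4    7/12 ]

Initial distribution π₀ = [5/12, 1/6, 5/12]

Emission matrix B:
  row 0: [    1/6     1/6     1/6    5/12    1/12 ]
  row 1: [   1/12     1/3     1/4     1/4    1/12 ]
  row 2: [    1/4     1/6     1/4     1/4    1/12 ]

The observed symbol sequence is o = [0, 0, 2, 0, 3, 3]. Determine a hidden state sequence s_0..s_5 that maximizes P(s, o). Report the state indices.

path = [2, 2, 2, 2, 2, 2]

t=0: δ = [6.944e-02, 1.389e-02, 1.042e-01]  (obs o_0=0)
t=1: δ = [2.894e-03, 2.894e-03, 1.519e-02]  ψ = [0, 0, 2]  (obs o_1=0)
t=2: δ = [4.220e-04, 9.494e-04, 2.215e-03]  ψ = [2, 2, 2]  (obs o_2=2)
t=3: δ = [7.912e-05, 4.615e-05, 3.231e-04]  ψ = [1, 2, 2]  (obs o_3=0)
t=4: δ = [2.244e-05, 2.019e-05, 4.711e-05]  ψ = [2, 2, 2]  (obs o_4=3)
t=5: δ = [4.207e-06, 2.945e-06, 6.871e-06]  ψ = [1, 2, 2]  (obs o_5=3)
backtrack: best end state = 2; path = [2, 2, 2, 2, 2, 2]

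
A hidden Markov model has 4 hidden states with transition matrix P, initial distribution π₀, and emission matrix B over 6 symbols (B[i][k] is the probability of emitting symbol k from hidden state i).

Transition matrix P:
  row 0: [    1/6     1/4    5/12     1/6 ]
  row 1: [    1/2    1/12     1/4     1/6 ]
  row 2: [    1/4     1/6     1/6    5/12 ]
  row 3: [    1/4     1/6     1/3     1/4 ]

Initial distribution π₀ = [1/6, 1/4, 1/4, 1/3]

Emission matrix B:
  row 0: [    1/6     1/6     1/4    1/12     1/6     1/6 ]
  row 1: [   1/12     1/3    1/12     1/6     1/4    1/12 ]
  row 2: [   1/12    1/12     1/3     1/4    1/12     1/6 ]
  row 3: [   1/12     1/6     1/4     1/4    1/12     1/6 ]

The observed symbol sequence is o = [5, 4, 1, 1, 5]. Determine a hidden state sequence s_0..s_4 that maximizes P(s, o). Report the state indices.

path = [3, 1, 0, 1, 0]

t=0: δ = [2.778e-02, 2.083e-02, 4.167e-02, 5.556e-02]  (obs o_0=5)
t=1: δ = [2.315e-03, 2.315e-03, 1.543e-03, 1.447e-03]  ψ = [3, 3, 3, 2]  (obs o_1=4)
t=2: δ = [1.929e-04, 1.929e-04, 8.038e-05, 1.072e-04]  ψ = [1, 0, 0, 2]  (obs o_2=1)
t=3: δ = [1.608e-05, 1.608e-05, 6.698e-06, 5.582e-06]  ψ = [1, 0, 0, 2]  (obs o_3=1)
t=4: δ = [1.340e-06, 3.349e-07, 1.116e-06, 4.651e-07]  ψ = [1, 0, 0, 2]  (obs o_4=5)
backtrack: best end state = 0; path = [3, 1, 0, 1, 0]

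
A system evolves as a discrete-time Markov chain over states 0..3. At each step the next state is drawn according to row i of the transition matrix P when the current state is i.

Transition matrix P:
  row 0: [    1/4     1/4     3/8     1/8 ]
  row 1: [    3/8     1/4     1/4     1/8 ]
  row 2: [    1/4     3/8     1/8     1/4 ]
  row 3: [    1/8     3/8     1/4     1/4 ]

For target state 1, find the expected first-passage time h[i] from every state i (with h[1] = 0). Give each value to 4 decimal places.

h = [3.2457, 0.0000, 2.8800, 2.8343]

First-step conditioning: h[1] = 0; for i ≠ 1, h[i] = 1 + Σ_k P[i][k]·h[k].
  h[0] = 1 + 1/4·h[0] + 3/8·h[2] + 1/8·h[3]
  h[2] = 1 + 1/4·h[0] + 1/8·h[2] + 1/4·h[3]
  h[3] = 1 + 1/8·h[0] + 1/4·h[2] + 1/4·h[3]
Solving the 3×3 linear system over states ≠ 1 gives exactly h = [568/175, 0, 72/25, 496/175] (h[1] = 0 is the target).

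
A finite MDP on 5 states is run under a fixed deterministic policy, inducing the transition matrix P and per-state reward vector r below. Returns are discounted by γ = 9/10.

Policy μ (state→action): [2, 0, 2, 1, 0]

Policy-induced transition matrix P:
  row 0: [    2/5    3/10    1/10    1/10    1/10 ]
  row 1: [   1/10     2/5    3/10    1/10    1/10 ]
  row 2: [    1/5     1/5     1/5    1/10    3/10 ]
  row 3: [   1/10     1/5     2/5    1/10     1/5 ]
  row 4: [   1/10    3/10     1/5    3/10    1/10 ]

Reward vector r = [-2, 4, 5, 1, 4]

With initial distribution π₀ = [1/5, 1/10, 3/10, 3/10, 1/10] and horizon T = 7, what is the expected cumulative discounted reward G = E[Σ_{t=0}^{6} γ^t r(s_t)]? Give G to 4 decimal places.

G = 13.8473

t=0: π = [0.2000, 0.1000, 0.3000, 0.3000, 0.1000], E[r] = 2.2000, γ^t·E[r] = 2.200000, running G = 2.200000
t=1: π = [0.1900, 0.2500, 0.2500, 0.1200, 0.1900], E[r] = 2.7500, γ^t·E[r] = 2.475000, running G = 4.675000
t=2: π = [0.1820, 0.2880, 0.2300, 0.1380, 0.1620], E[r] = 2.7240, γ^t·E[r] = 2.206440, running G = 6.881440
t=3: π = [0.1776, 0.2920, 0.2382, 0.1324, 0.1598], E[r] = 2.7754, γ^t·E[r] = 2.023267, running G = 8.904707
t=4: π = [0.1771, 0.2921, 0.2379, 0.1320, 0.1609], E[r] = 2.7794, γ^t·E[r] = 1.823591, running G = 10.728297
t=5: π = [0.1769, 0.2922, 0.2379, 0.1322, 0.1608], E[r] = 2.7798, γ^t·E[r] = 1.641465, running G = 12.369763
t=6: π = [0.1769, 0.2922, 0.2380, 0.1322, 0.1608], E[r] = 2.7803, γ^t·E[r] = 1.477566, running G = 13.847328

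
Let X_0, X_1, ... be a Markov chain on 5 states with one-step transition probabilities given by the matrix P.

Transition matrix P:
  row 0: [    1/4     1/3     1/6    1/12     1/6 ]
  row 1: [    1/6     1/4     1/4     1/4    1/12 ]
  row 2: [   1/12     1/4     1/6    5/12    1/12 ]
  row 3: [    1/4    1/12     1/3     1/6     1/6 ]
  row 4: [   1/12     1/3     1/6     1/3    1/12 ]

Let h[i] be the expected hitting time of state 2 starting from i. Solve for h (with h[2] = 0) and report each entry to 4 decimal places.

First-step conditioning: h[2] = 0; for i ≠ 2, h[i] = 1 + Σ_k P[i][k]·h[k].
  h[0] = 1 + 1/4·h[0] + 1/3·h[1] + 1/12·h[3] + 1/6·h[4]
  h[1] = 1 + 1/6·h[0] + 1/4·h[1] + 1/4·h[3] + 1/12·h[4]
  h[3] = 1 + 1/4·h[0] + 1/12·h[1] + 1/6·h[3] + 1/6·h[4]
  h[4] = 1 + 1/12·h[0] + 1/3·h[1] + 1/3·h[3] + 1/12·h[4]
Solving the 4×4 linear system over states ≠ 2 gives exactly h = [7712/1683, 6956/1683, 0, 724/187, 676/153] (h[2] = 0 is the target).

h = [4.5823, 4.1331, 0.0000, 3.8717, 4.4183]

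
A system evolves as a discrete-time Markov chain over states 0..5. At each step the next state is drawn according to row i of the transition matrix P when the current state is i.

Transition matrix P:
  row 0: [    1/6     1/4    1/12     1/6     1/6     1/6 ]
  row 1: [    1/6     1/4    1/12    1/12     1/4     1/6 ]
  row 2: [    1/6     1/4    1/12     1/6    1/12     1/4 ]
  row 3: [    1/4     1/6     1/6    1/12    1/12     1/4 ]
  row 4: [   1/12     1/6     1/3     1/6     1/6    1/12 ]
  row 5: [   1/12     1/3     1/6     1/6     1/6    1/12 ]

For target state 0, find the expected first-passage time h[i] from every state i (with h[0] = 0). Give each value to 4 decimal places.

First-step conditioning: h[0] = 0; for i ≠ 0, h[i] = 1 + Σ_k P[i][k]·h[k].
  h[1] = 1 + 1/4·h[1] + 1/12·h[2] + 1/12·h[3] + 1/4·h[4] + 1/6·h[5]
  h[2] = 1 + 1/4·h[1] + 1/12·h[2] + 1/6·h[3] + 1/12·h[4] + 1/4·h[5]
  h[3] = 1 + 1/6·h[1] + 1/6·h[2] + 1/12·h[3] + 1/12·h[4] + 1/4·h[5]
  h[4] = 1 + 1/6·h[1] + 1/3·h[2] + 1/6·h[3] + 1/6·h[4] + 1/12·h[5]
  h[5] = 1 + 1/3·h[1] + 1/6·h[2] + 1/6·h[3] + 1/6·h[4] + 1/12·h[5]
Solving the 5×5 linear system over states ≠ 0 gives exactly h = [0, 75114/11183, 74178/11183, 68400/11183, 79788/11183, 79944/11183] (h[0] = 0 is the target).

h = [0.0000, 6.7168, 6.6331, 6.1164, 7.1348, 7.1487]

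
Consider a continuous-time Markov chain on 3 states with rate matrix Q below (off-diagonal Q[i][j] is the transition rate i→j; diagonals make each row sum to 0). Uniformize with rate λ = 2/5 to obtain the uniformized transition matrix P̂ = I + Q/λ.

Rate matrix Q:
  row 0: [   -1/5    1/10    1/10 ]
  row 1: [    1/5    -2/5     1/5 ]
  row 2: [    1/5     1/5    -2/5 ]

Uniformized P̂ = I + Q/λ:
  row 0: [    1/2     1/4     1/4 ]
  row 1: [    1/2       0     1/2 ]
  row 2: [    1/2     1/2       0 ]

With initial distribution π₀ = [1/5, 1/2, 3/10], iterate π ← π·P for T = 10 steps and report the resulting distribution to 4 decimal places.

t=0: π = [0.2000, 0.5000, 0.3000]
t=1: π = [0.5000, 0.2000, 0.3000]
t=2: π = [0.5000, 0.2750, 0.2250]
t=3: π = [0.5000, 0.2375, 0.2625]
t=4: π = [0.5000, 0.2563, 0.2438]
t=5: π = [0.5000, 0.2469, 0.2531]
t=6: π = [0.5000, 0.2516, 0.2484]
t=7: π = [0.5000, 0.2492, 0.2508]
t=8: π = [0.5000, 0.2504, 0.2496]
t=9: π = [0.5000, 0.2498, 0.2502]
t=10: π = [0.5000, 0.2501, 0.2499]

π = [0.5000, 0.2501, 0.2499]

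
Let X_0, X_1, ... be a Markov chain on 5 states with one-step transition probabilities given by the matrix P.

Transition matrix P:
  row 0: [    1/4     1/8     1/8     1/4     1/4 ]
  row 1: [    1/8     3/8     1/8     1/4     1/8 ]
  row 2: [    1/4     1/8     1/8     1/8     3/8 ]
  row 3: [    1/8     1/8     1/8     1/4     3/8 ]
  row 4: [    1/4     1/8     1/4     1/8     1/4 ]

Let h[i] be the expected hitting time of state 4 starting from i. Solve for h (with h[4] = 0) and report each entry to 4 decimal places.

h = [3.6485, 4.2565, 3.2494, 3.1924, 0.0000]

First-step conditioning: h[4] = 0; for i ≠ 4, h[i] = 1 + Σ_k P[i][k]·h[k].
  h[0] = 1 + 1/4·h[0] + 1/8·h[1] + 1/8·h[2] + 1/4·h[3]
  h[1] = 1 + 1/8·h[0] + 3/8·h[1] + 1/8·h[2] + 1/4·h[3]
  h[2] = 1 + 1/4·h[0] + 1/8·h[1] + 1/8·h[2] + 1/8·h[3]
  h[3] = 1 + 1/8·h[0] + 1/8·h[1] + 1/8·h[2] + 1/4·h[3]
Solving the 4×4 linear system over states ≠ 4 gives exactly h = [1536/421, 1792/421, 1368/421, 1344/421, 0] (h[4] = 0 is the target).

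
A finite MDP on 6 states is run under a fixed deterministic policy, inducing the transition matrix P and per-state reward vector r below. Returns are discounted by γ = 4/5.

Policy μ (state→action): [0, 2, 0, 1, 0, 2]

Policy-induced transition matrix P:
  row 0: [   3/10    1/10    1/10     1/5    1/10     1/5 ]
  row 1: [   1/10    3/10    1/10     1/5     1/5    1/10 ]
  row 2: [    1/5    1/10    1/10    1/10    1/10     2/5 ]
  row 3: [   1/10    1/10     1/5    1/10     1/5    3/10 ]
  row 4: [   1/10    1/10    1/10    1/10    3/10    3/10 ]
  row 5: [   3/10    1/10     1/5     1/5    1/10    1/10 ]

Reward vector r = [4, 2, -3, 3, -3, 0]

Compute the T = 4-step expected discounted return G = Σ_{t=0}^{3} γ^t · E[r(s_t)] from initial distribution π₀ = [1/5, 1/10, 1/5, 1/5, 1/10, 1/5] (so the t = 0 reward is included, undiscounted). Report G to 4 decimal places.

t=0: π = [0.2000, 0.1000, 0.2000, 0.2000, 0.1000, 0.2000], E[r] = 0.7000, γ^t·E[r] = 0.700000, running G = 0.700000
t=1: π = [0.2000, 0.1200, 0.1400, 0.1500, 0.1500, 0.2400], E[r] = 0.6200, γ^t·E[r] = 0.496000, running G = 1.196000
t=2: π = [0.2020, 0.1240, 0.1390, 0.1560, 0.1570, 0.2220], E[r] = 0.6360, γ^t·E[r] = 0.407040, running G = 1.603040
t=3: π = [0.1987, 0.1248, 0.1378, 0.1548, 0.1594, 0.2245], E[r] = 0.6172, γ^t·E[r] = 0.316006, running G = 1.919046

G = 1.9190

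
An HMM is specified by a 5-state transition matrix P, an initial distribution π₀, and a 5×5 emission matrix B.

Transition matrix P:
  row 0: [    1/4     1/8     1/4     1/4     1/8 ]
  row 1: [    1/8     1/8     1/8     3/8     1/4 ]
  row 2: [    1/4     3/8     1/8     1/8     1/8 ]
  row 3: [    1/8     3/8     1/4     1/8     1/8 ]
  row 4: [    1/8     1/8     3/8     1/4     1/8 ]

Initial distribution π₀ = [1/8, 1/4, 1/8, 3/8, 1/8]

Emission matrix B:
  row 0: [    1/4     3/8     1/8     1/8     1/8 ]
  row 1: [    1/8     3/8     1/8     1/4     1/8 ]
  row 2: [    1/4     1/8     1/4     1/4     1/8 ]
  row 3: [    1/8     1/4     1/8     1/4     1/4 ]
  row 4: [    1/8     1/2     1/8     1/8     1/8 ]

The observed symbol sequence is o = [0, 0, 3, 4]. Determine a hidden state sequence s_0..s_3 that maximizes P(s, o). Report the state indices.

path = [3, 2, 1, 3]

t=0: δ = [3.125e-02, 3.125e-02, 3.125e-02, 4.688e-02, 1.562e-02]  (obs o_0=0)
t=1: δ = [1.953e-03, 2.197e-03, 2.930e-03, 1.465e-03, 9.766e-04]  ψ = [0, 3, 3, 1, 1]  (obs o_1=0)
t=2: δ = [9.155e-05, 2.747e-04, 1.221e-04, 2.060e-04, 6.866e-05]  ψ = [2, 2, 0, 1, 1]  (obs o_2=3)
t=3: δ = [4.292e-06, 9.656e-06, 6.437e-06, 2.575e-05, 8.583e-06]  ψ = [1, 3, 3, 1, 1]  (obs o_3=4)
backtrack: best end state = 3; path = [3, 2, 1, 3]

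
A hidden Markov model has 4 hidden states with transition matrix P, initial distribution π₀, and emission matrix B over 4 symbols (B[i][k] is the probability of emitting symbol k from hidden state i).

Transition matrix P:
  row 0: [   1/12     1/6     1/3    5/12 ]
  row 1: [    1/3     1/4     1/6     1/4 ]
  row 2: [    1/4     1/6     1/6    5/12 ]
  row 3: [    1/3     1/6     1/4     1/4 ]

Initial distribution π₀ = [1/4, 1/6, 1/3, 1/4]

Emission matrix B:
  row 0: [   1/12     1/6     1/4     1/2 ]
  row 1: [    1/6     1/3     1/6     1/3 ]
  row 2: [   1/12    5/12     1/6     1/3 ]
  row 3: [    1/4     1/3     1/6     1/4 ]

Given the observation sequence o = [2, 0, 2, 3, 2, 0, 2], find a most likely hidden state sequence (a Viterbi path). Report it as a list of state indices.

t=0: δ = [6.250e-02, 2.778e-02, 5.556e-02, 4.167e-02]  (obs o_0=2)
t=1: δ = [1.157e-03, 1.736e-03, 1.736e-03, 6.510e-03]  ψ = [2, 0, 0, 0]  (obs o_1=0)
t=2: δ = [5.425e-04, 1.808e-04, 2.713e-04, 2.713e-04]  ψ = [3, 3, 3, 3]  (obs o_2=2)
t=3: δ = [4.521e-05, 3.014e-05, 6.028e-05, 5.651e-05]  ψ = [3, 0, 0, 0]  (obs o_3=3)
t=4: δ = [4.710e-06, 1.674e-06, 2.512e-06, 4.186e-06]  ψ = [3, 2, 0, 2]  (obs o_4=2)
t=5: δ = [1.163e-07, 1.308e-07, 1.308e-07, 4.906e-07]  ψ = [3, 0, 0, 0]  (obs o_5=0)
t=6: δ = [4.088e-08, 1.363e-08, 2.044e-08, 2.044e-08]  ψ = [3, 3, 3, 3]  (obs o_6=2)
backtrack: best end state = 0; path = [0, 3, 0, 3, 0, 3, 0]

path = [0, 3, 0, 3, 0, 3, 0]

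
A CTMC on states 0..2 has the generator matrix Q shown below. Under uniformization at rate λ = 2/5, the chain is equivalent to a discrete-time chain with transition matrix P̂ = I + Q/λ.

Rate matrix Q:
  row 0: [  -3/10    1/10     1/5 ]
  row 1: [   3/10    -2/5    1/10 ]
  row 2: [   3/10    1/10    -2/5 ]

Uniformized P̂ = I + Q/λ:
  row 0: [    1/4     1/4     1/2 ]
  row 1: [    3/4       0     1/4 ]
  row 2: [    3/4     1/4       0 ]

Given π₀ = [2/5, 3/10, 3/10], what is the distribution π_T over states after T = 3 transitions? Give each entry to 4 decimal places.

t=0: π = [0.4000, 0.3000, 0.3000]
t=1: π = [0.5500, 0.1750, 0.2750]
t=2: π = [0.4750, 0.2063, 0.3188]
t=3: π = [0.5125, 0.1984, 0.2891]

π = [0.5125, 0.1984, 0.2891]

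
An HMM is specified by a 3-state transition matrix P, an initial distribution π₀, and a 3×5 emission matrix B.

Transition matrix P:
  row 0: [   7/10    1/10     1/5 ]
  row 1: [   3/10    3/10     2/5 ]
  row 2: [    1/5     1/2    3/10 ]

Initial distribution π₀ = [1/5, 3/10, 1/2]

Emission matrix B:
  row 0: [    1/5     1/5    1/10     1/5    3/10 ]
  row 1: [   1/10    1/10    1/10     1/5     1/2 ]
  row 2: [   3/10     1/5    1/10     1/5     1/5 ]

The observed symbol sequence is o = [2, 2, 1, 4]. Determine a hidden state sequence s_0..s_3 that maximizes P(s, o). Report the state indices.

path = [2, 1, 2, 1]

t=0: δ = [2.000e-02, 3.000e-02, 5.000e-02]  (obs o_0=2)
t=1: δ = [1.400e-03, 2.500e-03, 1.500e-03]  ψ = [0, 2, 2]  (obs o_1=2)
t=2: δ = [1.960e-04, 7.500e-05, 2.000e-04]  ψ = [0, 1, 1]  (obs o_2=1)
t=3: δ = [4.116e-05, 5.000e-05, 1.200e-05]  ψ = [0, 2, 2]  (obs o_3=4)
backtrack: best end state = 1; path = [2, 1, 2, 1]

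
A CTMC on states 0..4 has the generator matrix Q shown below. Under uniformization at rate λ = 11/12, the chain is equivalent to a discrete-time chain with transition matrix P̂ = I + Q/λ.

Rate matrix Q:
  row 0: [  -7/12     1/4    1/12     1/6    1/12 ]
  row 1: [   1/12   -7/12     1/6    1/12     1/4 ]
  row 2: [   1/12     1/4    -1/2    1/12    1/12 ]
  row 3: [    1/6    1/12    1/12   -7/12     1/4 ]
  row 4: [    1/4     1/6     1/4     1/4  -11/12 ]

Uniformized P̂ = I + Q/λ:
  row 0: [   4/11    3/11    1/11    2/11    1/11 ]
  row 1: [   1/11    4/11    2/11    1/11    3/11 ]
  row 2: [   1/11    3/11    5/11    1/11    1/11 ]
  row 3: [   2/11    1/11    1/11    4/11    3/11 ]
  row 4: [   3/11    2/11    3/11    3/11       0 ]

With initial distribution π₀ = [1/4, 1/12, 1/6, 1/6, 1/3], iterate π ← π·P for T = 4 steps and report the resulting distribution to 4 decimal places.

π = [0.1884, 0.2464, 0.2210, 0.1883, 0.1560]

t=0: π = [0.2500, 0.0833, 0.1667, 0.1667, 0.3333]
t=1: π = [0.2348, 0.2197, 0.2197, 0.2197, 0.1061]
t=2: π = [0.1942, 0.2431, 0.2101, 0.1915, 0.1612]
t=3: π = [0.1906, 0.2454, 0.2187, 0.1901, 0.1553]
t=4: π = [0.1884, 0.2464, 0.2210, 0.1883, 0.1560]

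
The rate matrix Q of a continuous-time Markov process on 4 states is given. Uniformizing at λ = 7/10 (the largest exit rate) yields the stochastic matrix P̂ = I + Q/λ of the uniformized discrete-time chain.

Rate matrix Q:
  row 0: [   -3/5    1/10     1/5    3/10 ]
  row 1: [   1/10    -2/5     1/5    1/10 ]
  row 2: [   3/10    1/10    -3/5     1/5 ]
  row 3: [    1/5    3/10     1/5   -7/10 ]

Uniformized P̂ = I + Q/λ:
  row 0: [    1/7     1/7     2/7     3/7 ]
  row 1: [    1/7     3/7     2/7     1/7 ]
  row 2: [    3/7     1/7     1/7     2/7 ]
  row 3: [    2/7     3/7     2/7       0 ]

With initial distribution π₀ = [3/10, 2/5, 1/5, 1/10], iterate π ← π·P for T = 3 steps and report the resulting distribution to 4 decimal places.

t=0: π = [0.3000, 0.4000, 0.2000, 0.1000]
t=1: π = [0.2143, 0.2857, 0.2571, 0.2429]
t=2: π = [0.2510, 0.2939, 0.2490, 0.2061]
t=3: π = [0.2434, 0.2857, 0.2501, 0.2207]

π = [0.2434, 0.2857, 0.2501, 0.2207]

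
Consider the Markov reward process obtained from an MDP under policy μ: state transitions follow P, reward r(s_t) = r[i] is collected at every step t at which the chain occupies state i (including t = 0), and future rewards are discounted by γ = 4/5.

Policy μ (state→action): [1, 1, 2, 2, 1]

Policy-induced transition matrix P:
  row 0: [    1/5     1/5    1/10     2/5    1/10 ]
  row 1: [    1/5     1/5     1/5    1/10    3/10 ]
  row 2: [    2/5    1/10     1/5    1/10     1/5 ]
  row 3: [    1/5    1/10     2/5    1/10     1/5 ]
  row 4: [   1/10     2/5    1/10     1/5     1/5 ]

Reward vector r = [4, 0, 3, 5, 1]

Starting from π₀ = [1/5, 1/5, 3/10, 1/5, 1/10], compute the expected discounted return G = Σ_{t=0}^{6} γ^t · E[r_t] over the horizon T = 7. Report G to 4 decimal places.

G = 10.5388

t=0: π = [0.2000, 0.2000, 0.3000, 0.2000, 0.1000], E[r] = 2.8000, γ^t·E[r] = 2.800000, running G = 2.800000
t=1: π = [0.2500, 0.1700, 0.2100, 0.1700, 0.2000], E[r] = 2.6800, γ^t·E[r] = 2.144000, running G = 4.944000
t=2: π = [0.2220, 0.2020, 0.1890, 0.1950, 0.1920], E[r] = 2.6220, γ^t·E[r] = 1.678080, running G = 6.622080
t=3: π = [0.2186, 0.2000, 0.1976, 0.1858, 0.1980], E[r] = 2.5942, γ^t·E[r] = 1.328230, running G = 7.950310
t=4: π = [0.2197, 0.2013, 0.1955, 0.1854, 0.1981], E[r] = 2.5904, γ^t·E[r] = 1.061036, running G = 9.011346
t=5: π = [0.2193, 0.2015, 0.1953, 0.1857, 0.1982], E[r] = 2.5898, γ^t·E[r] = 0.848632, running G = 9.859978
t=6: π = [0.2192, 0.2015, 0.1954, 0.1856, 0.1982], E[r] = 2.5894, γ^t·E[r] = 0.678798, running G = 10.538776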